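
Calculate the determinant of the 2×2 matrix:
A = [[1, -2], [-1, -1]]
-3

For A = [[a, b], [c, d]], det(A) = a*d - b*c.
det(A) = (1)*(-1) - (-2)*(-1) = -1 - 2 = -3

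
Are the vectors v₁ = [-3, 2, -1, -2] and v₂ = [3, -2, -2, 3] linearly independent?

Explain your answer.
Yes, linearly independent

Two vectors are linearly dependent iff one is a scalar multiple of the other.
No single scalar k satisfies v₂ = k·v₁ (the ratios of corresponding entries disagree), so v₁ and v₂ are linearly independent.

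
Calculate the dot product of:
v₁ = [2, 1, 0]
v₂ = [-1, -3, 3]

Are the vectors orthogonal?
-5, No

The dot product is the sum of products of corresponding components.
v₁·v₂ = (2)*(-1) + (1)*(-3) + (0)*(3) = -2 - 3 + 0 = -5.
Two vectors are orthogonal iff their dot product is 0; here the dot product is -5, so the vectors are not orthogonal.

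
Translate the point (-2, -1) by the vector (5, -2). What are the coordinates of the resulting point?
(3, -3)

Translation by (5, -2):
x' = -2 + 5 = 3
y' = -1 + -2 = -3
Homogeneous matrix: [[1, 0, 5], [0, 1, -2], [0, 0, 1]]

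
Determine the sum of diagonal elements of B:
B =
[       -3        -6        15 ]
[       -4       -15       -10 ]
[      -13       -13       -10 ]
tr(B) = -3 - 15 - 10 = -28

The trace of a square matrix is the sum of its diagonal entries.
Diagonal entries of B: B[0][0] = -3, B[1][1] = -15, B[2][2] = -10.
tr(B) = -3 - 15 - 10 = -28.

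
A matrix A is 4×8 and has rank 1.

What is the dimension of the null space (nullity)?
7

The rank-nullity theorem for an m×n matrix states:
rank(A) + nullity(A) = n (the number of columns).
Here n = 8 and rank(A) = 1, so nullity(A) = 8 - 1 = 7.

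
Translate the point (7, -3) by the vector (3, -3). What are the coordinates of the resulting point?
(10, -6)

Translation by (3, -3):
x' = 7 + 3 = 10
y' = -3 + -3 = -6
Homogeneous matrix: [[1, 0, 3], [0, 1, -3], [0, 0, 1]]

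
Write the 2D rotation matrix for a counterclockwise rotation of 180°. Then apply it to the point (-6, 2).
R = [[-1, 0], [0, -1]]; R·(-6, 2) = (6, -2)

Rotation matrix formula: R(θ) = [[cos θ, -sin θ], [sin θ, cos θ]]
For θ = 180°:
cos(180°) = -1
sin(180°) = 0
R = [[-1, 0], [0, -1]]
Apply to (-6, 2): [-1·-6 + (0)·2, 0·-6 + -1·2] = (6, -2)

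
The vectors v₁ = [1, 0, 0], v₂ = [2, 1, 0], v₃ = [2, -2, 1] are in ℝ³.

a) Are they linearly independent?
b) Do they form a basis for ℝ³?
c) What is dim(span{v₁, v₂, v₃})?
Yes independent, yes basis, dim = 3

Stack v₁, v₂, v₃ as rows of a 3×3 matrix.
[[1, 0, 0]; [2, 1, 0]; [2, -2, 1]] is already lower triangular with nonzero diagonal entries (1, 1, 1), so its determinant is the product of the diagonal entries, det = (1)·(1)·(1) = 1 ≠ 0, and the rows are linearly independent.
Three linearly independent vectors in ℝ³ form a basis for ℝ³, so dim(span{v₁,v₂,v₃}) = 3.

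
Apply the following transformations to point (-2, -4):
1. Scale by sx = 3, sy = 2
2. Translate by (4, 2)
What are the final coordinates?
(-2, -6)

Step 1: Scale (-2, -4) by (sx, sy) = (3, 2) → (-6, -8)
Step 2: Translate by (4, 2) → (-2, -6)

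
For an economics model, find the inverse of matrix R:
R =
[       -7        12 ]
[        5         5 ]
det(R) = -95
R⁻¹ =
[    -1/19     12/95 ]
[     1/19      7/95 ]

For a 2×2 matrix R = [[a, b], [c, d]] with det(R) ≠ 0, R⁻¹ = (1/det(R)) * [[d, -b], [-c, a]].
det(R) = (-7)*(5) - (12)*(5) = -35 - 60 = -95.
R⁻¹ = (1/-95) * [[5, -12], [-5, -7]].
Dividing each entry by -95 and reducing:
R⁻¹ =
[    -1/19     12/95 ]
[     1/19      7/95 ]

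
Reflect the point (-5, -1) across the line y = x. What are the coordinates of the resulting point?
(-1, -5)

Reflection across line y = x: (-5, -1) → (-1, -5)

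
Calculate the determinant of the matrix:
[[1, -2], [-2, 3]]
-1

For a 2×2 matrix [[a, b], [c, d]], det = ad - bc
det = (1)(3) - (-2)(-2) = 3 - 4 = -1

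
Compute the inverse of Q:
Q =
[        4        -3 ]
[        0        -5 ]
det(Q) = -20
Q⁻¹ =
[      1/4     -3/20 ]
[        0      -1/5 ]

For a 2×2 matrix Q = [[a, b], [c, d]] with det(Q) ≠ 0, Q⁻¹ = (1/det(Q)) * [[d, -b], [-c, a]].
det(Q) = (4)*(-5) - (-3)*(0) = -20 - 0 = -20.
Q⁻¹ = (1/-20) * [[-5, 3], [0, 4]].
Dividing each entry by -20 and reducing:
Q⁻¹ =
[      1/4     -3/20 ]
[        0      -1/5 ]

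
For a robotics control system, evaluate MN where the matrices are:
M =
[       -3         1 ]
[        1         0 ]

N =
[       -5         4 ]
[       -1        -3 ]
MN =
[       14       -15 ]
[       -5         4 ]

Matrix multiplication: (MN)[i][j] = sum over k of M[i][k] * N[k][j].
  (MN)[0][0] = (-3)*(-5) + (1)*(-1) = 14
  (MN)[0][1] = (-3)*(4) + (1)*(-3) = -15
  (MN)[1][0] = (1)*(-5) + (0)*(-1) = -5
  (MN)[1][1] = (1)*(4) + (0)*(-3) = 4
MN =
[       14       -15 ]
[       -5         4 ]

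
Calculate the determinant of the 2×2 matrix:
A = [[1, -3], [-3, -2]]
-11

For A = [[a, b], [c, d]], det(A) = a*d - b*c.
det(A) = (1)*(-2) - (-3)*(-3) = -2 - 9 = -11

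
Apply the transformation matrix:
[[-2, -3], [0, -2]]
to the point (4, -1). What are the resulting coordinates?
(-5, 2)

Matrix multiplication:
[[-2, -3], [0, -2]] × [4, -1]ᵀ
= [-2×4 + -3×-1, 0×4 + -2×-1]ᵀ
= [-5.0000, 2.0000]ᵀ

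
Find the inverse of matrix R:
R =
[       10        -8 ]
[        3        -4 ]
det(R) = -16
R⁻¹ =
[      1/4      -1/2 ]
[     3/16      -5/8 ]

For a 2×2 matrix R = [[a, b], [c, d]] with det(R) ≠ 0, R⁻¹ = (1/det(R)) * [[d, -b], [-c, a]].
det(R) = (10)*(-4) - (-8)*(3) = -40 + 24 = -16.
R⁻¹ = (1/-16) * [[-4, 8], [-3, 10]].
Dividing each entry by -16 and reducing:
R⁻¹ =
[      1/4      -1/2 ]
[     3/16      -5/8 ]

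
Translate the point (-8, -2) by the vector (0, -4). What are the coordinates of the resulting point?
(-8, -6)

Translation by (0, -4):
x' = -8 + 0 = -8
y' = -2 + -4 = -6
Homogeneous matrix: [[1, 0, 0], [0, 1, -4], [0, 0, 1]]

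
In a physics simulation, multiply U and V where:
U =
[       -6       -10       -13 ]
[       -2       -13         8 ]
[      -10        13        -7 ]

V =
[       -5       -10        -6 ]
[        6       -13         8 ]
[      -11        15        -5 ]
UV =
[      113        -5        21 ]
[     -156       309      -132 ]
[      205      -174       199 ]

Matrix multiplication: (UV)[i][j] = sum over k of U[i][k] * V[k][j].
  (UV)[0][0] = (-6)*(-5) + (-10)*(6) + (-13)*(-11) = 113
  (UV)[0][1] = (-6)*(-10) + (-10)*(-13) + (-13)*(15) = -5
  (UV)[0][2] = (-6)*(-6) + (-10)*(8) + (-13)*(-5) = 21
  (UV)[1][0] = (-2)*(-5) + (-13)*(6) + (8)*(-11) = -156
  (UV)[1][1] = (-2)*(-10) + (-13)*(-13) + (8)*(15) = 309
  (UV)[1][2] = (-2)*(-6) + (-13)*(8) + (8)*(-5) = -132
  (UV)[2][0] = (-10)*(-5) + (13)*(6) + (-7)*(-11) = 205
  (UV)[2][1] = (-10)*(-10) + (13)*(-13) + (-7)*(15) = -174
  (UV)[2][2] = (-10)*(-6) + (13)*(8) + (-7)*(-5) = 199
UV =
[      113        -5        21 ]
[     -156       309      -132 ]
[      205      -174       199 ]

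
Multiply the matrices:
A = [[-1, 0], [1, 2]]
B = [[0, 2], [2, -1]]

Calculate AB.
[[0, -2], [4, 0]]

Each entry (i,j) of AB = sum over k of A[i][k]*B[k][j].
(AB)[0][0] = (-1)*(0) + (0)*(2) = 0
(AB)[0][1] = (-1)*(2) + (0)*(-1) = -2
(AB)[1][0] = (1)*(0) + (2)*(2) = 4
(AB)[1][1] = (1)*(2) + (2)*(-1) = 0
AB = [[0, -2], [4, 0]]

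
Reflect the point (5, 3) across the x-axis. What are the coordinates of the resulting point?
(5, -3)

Reflection across x-axis: (5, 3) → (5, -3)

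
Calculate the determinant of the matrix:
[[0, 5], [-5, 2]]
25

For a 2×2 matrix [[a, b], [c, d]], det = ad - bc
det = (0)(2) - (5)(-5) = 0 - -25 = 25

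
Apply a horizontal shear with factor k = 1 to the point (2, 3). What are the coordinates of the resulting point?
(5, 3)

Shear matrix for horizontal shear with factor k = 1:
[[1, 1], [0, 1]]
Result: (2, 3) → (5, 3)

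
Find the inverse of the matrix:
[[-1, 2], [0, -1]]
[[-1, -2], [0, -1]]

For [[a,b],[c,d]], inverse = (1/det)·[[d,-b],[-c,a]]
det = -1·-1 - 2·0 = 1
Inverse = (1/1)·[[-1, -2], [0, -1]]
        = [[-1, -2], [0, -1]]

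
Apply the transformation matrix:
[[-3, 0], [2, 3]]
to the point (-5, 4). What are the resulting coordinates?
(15, 2)

Matrix multiplication:
[[-3, 0], [2, 3]] × [-5, 4]ᵀ
= [-3×-5 + 0×4, 2×-5 + 3×4]ᵀ
= [15.0000, 2.0000]ᵀ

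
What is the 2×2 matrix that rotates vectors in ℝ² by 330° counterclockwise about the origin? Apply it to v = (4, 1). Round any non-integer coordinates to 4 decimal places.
R = [[√3/2, 1/2], [-1/2, √3/2]]; R·v = (3.9641, -1.1340)

A counterclockwise rotation by angle θ in ℝ² has matrix R(θ) = [[cos θ, -sin θ], [sin θ, cos θ]].
For θ = 330°: cos θ = √3/2, sin θ = -1/2.
R(330°) = [[√3/2, 1/2], [-1/2, √3/2]].
R·v = [√3/2·4 + (1/2)·1, -1/2·4 + √3/2·1] = (3.9641, -1.1340).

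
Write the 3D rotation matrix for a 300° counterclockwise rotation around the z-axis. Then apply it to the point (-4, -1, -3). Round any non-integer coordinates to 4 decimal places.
R = [[1/2, √3/2, 0], [-√3/2, 1/2, 0], [0, 0, 1]]; R·(-4, -1, -3) = (-2.8660, 2.9641, -3.0000)

Rotation matrix for 300° around z-axis:
cos(300°) = 1/2, sin(300°) = -√3/2
R = [[1/2, √3/2, 0], [-√3/2, 1/2, 0], [0, 0, 1]]
Apply to (-4, -1, -3): R·[-4, -1, -3]ᵀ = (-2.8660, 2.9641, -3.0000)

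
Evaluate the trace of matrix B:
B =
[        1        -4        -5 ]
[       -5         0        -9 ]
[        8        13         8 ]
tr(B) = 1 + 0 + 8 = 9

The trace of a square matrix is the sum of its diagonal entries.
Diagonal entries of B: B[0][0] = 1, B[1][1] = 0, B[2][2] = 8.
tr(B) = 1 + 0 + 8 = 9.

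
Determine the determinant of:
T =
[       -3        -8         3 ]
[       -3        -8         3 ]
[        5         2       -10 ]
det(T) = 0

Expand along row 0 (cofactor expansion): det(T) = a*(e*i - f*h) - b*(d*i - f*g) + c*(d*h - e*g), where the 3×3 is [[a, b, c], [d, e, f], [g, h, i]].
Minor M_00 = (-8)*(-10) - (3)*(2) = 80 - 6 = 74.
Minor M_01 = (-3)*(-10) - (3)*(5) = 30 - 15 = 15.
Minor M_02 = (-3)*(2) - (-8)*(5) = -6 + 40 = 34.
det(T) = (-3)*(74) - (-8)*(15) + (3)*(34) = -222 + 120 + 102 = 0.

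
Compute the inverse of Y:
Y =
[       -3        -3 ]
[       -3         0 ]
det(Y) = -9
Y⁻¹ =
[        0      -1/3 ]
[     -1/3       1/3 ]

For a 2×2 matrix Y = [[a, b], [c, d]] with det(Y) ≠ 0, Y⁻¹ = (1/det(Y)) * [[d, -b], [-c, a]].
det(Y) = (-3)*(0) - (-3)*(-3) = 0 - 9 = -9.
Y⁻¹ = (1/-9) * [[0, 3], [3, -3]].
Dividing each entry by -9 and reducing:
Y⁻¹ =
[        0      -1/3 ]
[     -1/3       1/3 ]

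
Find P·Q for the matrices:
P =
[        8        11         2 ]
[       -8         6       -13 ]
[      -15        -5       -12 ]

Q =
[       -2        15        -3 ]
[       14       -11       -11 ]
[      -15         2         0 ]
PQ =
[      108         3      -145 ]
[      295      -212       -42 ]
[      140      -194       100 ]

Matrix multiplication: (PQ)[i][j] = sum over k of P[i][k] * Q[k][j].
  (PQ)[0][0] = (8)*(-2) + (11)*(14) + (2)*(-15) = 108
  (PQ)[0][1] = (8)*(15) + (11)*(-11) + (2)*(2) = 3
  (PQ)[0][2] = (8)*(-3) + (11)*(-11) + (2)*(0) = -145
  (PQ)[1][0] = (-8)*(-2) + (6)*(14) + (-13)*(-15) = 295
  (PQ)[1][1] = (-8)*(15) + (6)*(-11) + (-13)*(2) = -212
  (PQ)[1][2] = (-8)*(-3) + (6)*(-11) + (-13)*(0) = -42
  (PQ)[2][0] = (-15)*(-2) + (-5)*(14) + (-12)*(-15) = 140
  (PQ)[2][1] = (-15)*(15) + (-5)*(-11) + (-12)*(2) = -194
  (PQ)[2][2] = (-15)*(-3) + (-5)*(-11) + (-12)*(0) = 100
PQ =
[      108         3      -145 ]
[      295      -212       -42 ]
[      140      -194       100 ]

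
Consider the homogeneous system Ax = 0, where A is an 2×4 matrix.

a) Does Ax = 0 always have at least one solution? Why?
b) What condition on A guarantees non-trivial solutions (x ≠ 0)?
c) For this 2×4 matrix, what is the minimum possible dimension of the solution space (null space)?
a) Yes, x = 0 is always a solution. b) When A has linearly dependent columns (rank < n). c) Minimum nullity = 2.

a) x = 0 satisfies A·0 = 0, so the zero vector is always a solution.
b) Non-trivial solutions exist iff the columns of A are linearly dependent, equivalently rank(A) < n (the number of columns).
c) By rank-nullity, rank(A) + nullity(A) = n = 4. Since A has only 2 rows, rank(A) ≤ 2, so nullity(A) ≥ 4 - 2 = 2.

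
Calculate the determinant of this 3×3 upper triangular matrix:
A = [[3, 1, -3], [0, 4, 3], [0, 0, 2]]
24

The determinant of a triangular matrix is the product of its diagonal entries (the off-diagonal entries above the diagonal do not affect it).
det(A) = (3) * (4) * (2) = 24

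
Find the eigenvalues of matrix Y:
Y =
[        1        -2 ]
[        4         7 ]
λ = 3, 5

Solve det(Y - λI) = 0. For a 2×2 matrix the characteristic equation is λ² - (trace)λ + det = 0.
trace(Y) = a + d = 1 + 7 = 8.
det(Y) = a*d - b*c = (1)*(7) - (-2)*(4) = 7 + 8 = 15.
Characteristic equation: λ² - (8)λ + (15) = 0.
Discriminant = (8)² - 4*(15) = 64 - 60 = 4.
λ = (8 ± √4) / 2 = (8 ± 2) / 2 = 3, 5.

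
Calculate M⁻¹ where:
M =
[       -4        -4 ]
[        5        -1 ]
det(M) = 24
M⁻¹ =
[    -1/24       1/6 ]
[    -5/24      -1/6 ]

For a 2×2 matrix M = [[a, b], [c, d]] with det(M) ≠ 0, M⁻¹ = (1/det(M)) * [[d, -b], [-c, a]].
det(M) = (-4)*(-1) - (-4)*(5) = 4 + 20 = 24.
M⁻¹ = (1/24) * [[-1, 4], [-5, -4]].
Dividing each entry by 24 and reducing:
M⁻¹ =
[    -1/24       1/6 ]
[    -5/24      -1/6 ]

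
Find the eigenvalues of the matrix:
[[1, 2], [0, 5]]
λ = 1 and λ = 5

Characteristic equation: det(A - λI) = 0
λ² - (trace)λ + (det) = 0
λ² - (6)λ + (5) = 0
λ² - 6λ + 5 = 0
Solving: λ = 1, 5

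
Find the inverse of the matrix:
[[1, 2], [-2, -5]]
[[5, 2], [-2, -1]]

For [[a,b],[c,d]], inverse = (1/det)·[[d,-b],[-c,a]]
det = 1·-5 - 2·-2 = -1
Inverse = (1/-1)·[[-5, -2], [2, 1]]
        = [[5, 2], [-2, -1]]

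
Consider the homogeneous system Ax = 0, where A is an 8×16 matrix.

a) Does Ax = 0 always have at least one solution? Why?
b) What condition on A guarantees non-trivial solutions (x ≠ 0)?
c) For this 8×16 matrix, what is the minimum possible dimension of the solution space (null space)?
a) Yes, x = 0 is always a solution. b) When A has linearly dependent columns (rank < n). c) Minimum nullity = 8.

a) x = 0 satisfies A·0 = 0, so the zero vector is always a solution.
b) Non-trivial solutions exist iff the columns of A are linearly dependent, equivalently rank(A) < n (the number of columns).
c) By rank-nullity, rank(A) + nullity(A) = n = 16. Since A has only 8 rows, rank(A) ≤ 8, so nullity(A) ≥ 16 - 8 = 8.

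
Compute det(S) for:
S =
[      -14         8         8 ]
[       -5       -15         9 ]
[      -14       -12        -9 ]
det(S) = -5970

Expand along row 0 (cofactor expansion): det(S) = a*(e*i - f*h) - b*(d*i - f*g) + c*(d*h - e*g), where the 3×3 is [[a, b, c], [d, e, f], [g, h, i]].
Minor M_00 = (-15)*(-9) - (9)*(-12) = 135 + 108 = 243.
Minor M_01 = (-5)*(-9) - (9)*(-14) = 45 + 126 = 171.
Minor M_02 = (-5)*(-12) - (-15)*(-14) = 60 - 210 = -150.
det(S) = (-14)*(243) - (8)*(171) + (8)*(-150) = -3402 - 1368 - 1200 = -5970.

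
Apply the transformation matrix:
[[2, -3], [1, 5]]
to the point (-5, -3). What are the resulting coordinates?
(-1, -20)

Matrix multiplication:
[[2, -3], [1, 5]] × [-5, -3]ᵀ
= [2×-5 + -3×-3, 1×-5 + 5×-3]ᵀ
= [-1.0000, -20.0000]ᵀ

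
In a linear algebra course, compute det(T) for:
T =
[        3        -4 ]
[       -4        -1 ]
det(T) = -19

For a 2×2 matrix [[a, b], [c, d]], det = a*d - b*c.
det(T) = (3)*(-1) - (-4)*(-4) = -3 - 16 = -19.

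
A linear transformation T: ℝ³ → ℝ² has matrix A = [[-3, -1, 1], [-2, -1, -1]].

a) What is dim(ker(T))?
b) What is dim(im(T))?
dim(ker) = 1, dim(im) = 2

The two rows are not scalar multiples of one another (no single k satisfies row 2 = k × row 1), so they are linearly independent.
Thus rank(A) = 2.
dim(im(T)) = rank(A) = 2.
By the rank-nullity theorem applied to T: ℝ³ → ℝ², rank(A) + nullity(A) = 3 (the domain dimension), so dim(ker(T)) = 3 - 2 = 1.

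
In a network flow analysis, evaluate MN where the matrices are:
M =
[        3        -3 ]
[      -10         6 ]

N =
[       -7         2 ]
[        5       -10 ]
MN =
[      -36        36 ]
[      100       -80 ]

Matrix multiplication: (MN)[i][j] = sum over k of M[i][k] * N[k][j].
  (MN)[0][0] = (3)*(-7) + (-3)*(5) = -36
  (MN)[0][1] = (3)*(2) + (-3)*(-10) = 36
  (MN)[1][0] = (-10)*(-7) + (6)*(5) = 100
  (MN)[1][1] = (-10)*(2) + (6)*(-10) = -80
MN =
[      -36        36 ]
[      100       -80 ]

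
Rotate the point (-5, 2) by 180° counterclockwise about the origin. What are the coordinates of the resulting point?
(5, -2)

Rotation matrix R(θ) = [[cos θ, -sin θ], [sin θ, cos θ]]; for θ = 180°:
R = [[-1, 0], [0, -1]]
Result: R × [-5, 2]ᵀ = [-1·-5 + (0)·2, 0·-5 + (-1)·2]ᵀ = (5, -2)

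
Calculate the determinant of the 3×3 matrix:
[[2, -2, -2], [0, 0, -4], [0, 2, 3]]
16

Expansion along first row:
det = 2·det([[0,-4],[2,3]]) - -2·det([[0,-4],[0,3]]) + -2·det([[0,0],[0,2]])
    = 2·(0·3 - -4·2) - -2·(0·3 - -4·0) + -2·(0·2 - 0·0)
    = 2·8 - -2·0 + -2·0
    = 16 + 0 + 0 = 16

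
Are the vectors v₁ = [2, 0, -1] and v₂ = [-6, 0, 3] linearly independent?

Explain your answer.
No, linearly dependent (v₂ = -3·v₁)

Check whether there is a scalar k with v₂ = k·v₁.
Comparing components, k = -3 satisfies -3·[2, 0, -1] = [-6, 0, 3].
Since v₂ is a scalar multiple of v₁, the two vectors are linearly dependent.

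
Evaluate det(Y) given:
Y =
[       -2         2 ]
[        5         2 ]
det(Y) = -14

For a 2×2 matrix [[a, b], [c, d]], det = a*d - b*c.
det(Y) = (-2)*(2) - (2)*(5) = -4 - 10 = -14.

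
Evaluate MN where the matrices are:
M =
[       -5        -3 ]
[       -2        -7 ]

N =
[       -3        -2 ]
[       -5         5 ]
MN =
[       30        -5 ]
[       41       -31 ]

Matrix multiplication: (MN)[i][j] = sum over k of M[i][k] * N[k][j].
  (MN)[0][0] = (-5)*(-3) + (-3)*(-5) = 30
  (MN)[0][1] = (-5)*(-2) + (-3)*(5) = -5
  (MN)[1][0] = (-2)*(-3) + (-7)*(-5) = 41
  (MN)[1][1] = (-2)*(-2) + (-7)*(5) = -31
MN =
[       30        -5 ]
[       41       -31 ]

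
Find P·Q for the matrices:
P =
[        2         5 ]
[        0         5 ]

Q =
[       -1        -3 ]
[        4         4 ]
PQ =
[       18        14 ]
[       20        20 ]

Matrix multiplication: (PQ)[i][j] = sum over k of P[i][k] * Q[k][j].
  (PQ)[0][0] = (2)*(-1) + (5)*(4) = 18
  (PQ)[0][1] = (2)*(-3) + (5)*(4) = 14
  (PQ)[1][0] = (0)*(-1) + (5)*(4) = 20
  (PQ)[1][1] = (0)*(-3) + (5)*(4) = 20
PQ =
[       18        14 ]
[       20        20 ]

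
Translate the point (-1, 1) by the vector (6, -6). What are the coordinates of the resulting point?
(5, -5)

Translation by (6, -6):
x' = -1 + 6 = 5
y' = 1 + -6 = -5
Homogeneous matrix: [[1, 0, 6], [0, 1, -6], [0, 0, 1]]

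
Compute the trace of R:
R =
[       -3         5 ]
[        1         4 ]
tr(R) = -3 + 4 = 1

The trace of a square matrix is the sum of its diagonal entries.
Diagonal entries of R: R[0][0] = -3, R[1][1] = 4.
tr(R) = -3 + 4 = 1.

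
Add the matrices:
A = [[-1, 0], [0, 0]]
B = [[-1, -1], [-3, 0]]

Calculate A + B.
[[-2, -1], [-3, 0]]

Add corresponding elements:
(-1)+(-1)=-2
(0)+(-1)=-1
(0)+(-3)=-3
(0)+(0)=0
A + B = [[-2, -1], [-3, 0]]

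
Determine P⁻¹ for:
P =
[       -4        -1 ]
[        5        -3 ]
det(P) = 17
P⁻¹ =
[    -3/17      1/17 ]
[    -5/17     -4/17 ]

For a 2×2 matrix P = [[a, b], [c, d]] with det(P) ≠ 0, P⁻¹ = (1/det(P)) * [[d, -b], [-c, a]].
det(P) = (-4)*(-3) - (-1)*(5) = 12 + 5 = 17.
P⁻¹ = (1/17) * [[-3, 1], [-5, -4]].
Dividing each entry by 17 and reducing:
P⁻¹ =
[    -3/17      1/17 ]
[    -5/17     -4/17 ]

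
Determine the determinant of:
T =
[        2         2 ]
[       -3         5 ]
det(T) = 16

For a 2×2 matrix [[a, b], [c, d]], det = a*d - b*c.
det(T) = (2)*(5) - (2)*(-3) = 10 + 6 = 16.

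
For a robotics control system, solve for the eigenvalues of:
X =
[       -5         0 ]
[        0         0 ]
λ = -5, 0

Solve det(X - λI) = 0. For a 2×2 matrix the characteristic equation is λ² - (trace)λ + det = 0.
trace(X) = a + d = -5 + 0 = -5.
det(X) = a*d - b*c = (-5)*(0) - (0)*(0) = 0 - 0 = 0.
Characteristic equation: λ² - (-5)λ + (0) = 0.
Discriminant = (-5)² - 4*(0) = 25 - 0 = 25.
λ = (-5 ± √25) / 2 = (-5 ± 5) / 2 = -5, 0.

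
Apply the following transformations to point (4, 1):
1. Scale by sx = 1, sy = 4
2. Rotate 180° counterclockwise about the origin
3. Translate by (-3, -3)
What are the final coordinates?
(-7, -7)

Step 1: Scale → (4, 4)
Step 2: Rotate 180° → (-4, -4)
Step 3: Translate → (-7, -7)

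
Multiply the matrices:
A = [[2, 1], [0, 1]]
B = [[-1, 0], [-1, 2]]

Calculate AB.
[[-3, 2], [-1, 2]]

Each entry (i,j) of AB = sum over k of A[i][k]*B[k][j].
(AB)[0][0] = (2)*(-1) + (1)*(-1) = -3
(AB)[0][1] = (2)*(0) + (1)*(2) = 2
(AB)[1][0] = (0)*(-1) + (1)*(-1) = -1
(AB)[1][1] = (0)*(0) + (1)*(2) = 2
AB = [[-3, 2], [-1, 2]]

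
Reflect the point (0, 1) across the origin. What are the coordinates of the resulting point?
(0, -1)

Reflection across origin: (0, 1) → (0, -1)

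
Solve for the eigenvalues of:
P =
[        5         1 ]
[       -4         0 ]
λ = 1, 4

Solve det(P - λI) = 0. For a 2×2 matrix the characteristic equation is λ² - (trace)λ + det = 0.
trace(P) = a + d = 5 + 0 = 5.
det(P) = a*d - b*c = (5)*(0) - (1)*(-4) = 0 + 4 = 4.
Characteristic equation: λ² - (5)λ + (4) = 0.
Discriminant = (5)² - 4*(4) = 25 - 16 = 9.
λ = (5 ± √9) / 2 = (5 ± 3) / 2 = 1, 4.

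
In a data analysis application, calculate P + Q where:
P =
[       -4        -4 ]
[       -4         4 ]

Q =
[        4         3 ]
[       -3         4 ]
P + Q =
[        0        -1 ]
[       -7         8 ]

Matrix addition is elementwise: (P+Q)[i][j] = P[i][j] + Q[i][j].
  (P+Q)[0][0] = (-4) + (4) = 0
  (P+Q)[0][1] = (-4) + (3) = -1
  (P+Q)[1][0] = (-4) + (-3) = -7
  (P+Q)[1][1] = (4) + (4) = 8
P + Q =
[        0        -1 ]
[       -7         8 ]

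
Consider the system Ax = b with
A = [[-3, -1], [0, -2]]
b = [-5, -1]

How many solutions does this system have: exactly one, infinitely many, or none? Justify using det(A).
Exactly one solution

Compute det(A) = (-3)*(-2) - (-1)*(0) = 6.
Because det(A) ≠ 0, A is invertible and Ax = b has a unique solution for every b (here x = A⁻¹ b).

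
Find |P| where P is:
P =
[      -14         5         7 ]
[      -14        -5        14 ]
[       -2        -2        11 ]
det(P) = 1134

Expand along row 0 (cofactor expansion): det(P) = a*(e*i - f*h) - b*(d*i - f*g) + c*(d*h - e*g), where the 3×3 is [[a, b, c], [d, e, f], [g, h, i]].
Minor M_00 = (-5)*(11) - (14)*(-2) = -55 + 28 = -27.
Minor M_01 = (-14)*(11) - (14)*(-2) = -154 + 28 = -126.
Minor M_02 = (-14)*(-2) - (-5)*(-2) = 28 - 10 = 18.
det(P) = (-14)*(-27) - (5)*(-126) + (7)*(18) = 378 + 630 + 126 = 1134.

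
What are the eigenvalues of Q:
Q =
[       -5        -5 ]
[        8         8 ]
λ = 0, 3

Solve det(Q - λI) = 0. For a 2×2 matrix the characteristic equation is λ² - (trace)λ + det = 0.
trace(Q) = a + d = -5 + 8 = 3.
det(Q) = a*d - b*c = (-5)*(8) - (-5)*(8) = -40 + 40 = 0.
Characteristic equation: λ² - (3)λ + (0) = 0.
Discriminant = (3)² - 4*(0) = 9 - 0 = 9.
λ = (3 ± √9) / 2 = (3 ± 3) / 2 = 0, 3.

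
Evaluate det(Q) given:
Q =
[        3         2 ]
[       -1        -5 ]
det(Q) = -13

For a 2×2 matrix [[a, b], [c, d]], det = a*d - b*c.
det(Q) = (3)*(-5) - (2)*(-1) = -15 + 2 = -13.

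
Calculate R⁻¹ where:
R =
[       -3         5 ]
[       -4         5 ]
det(R) = 5
R⁻¹ =
[        1        -1 ]
[      4/5      -3/5 ]

For a 2×2 matrix R = [[a, b], [c, d]] with det(R) ≠ 0, R⁻¹ = (1/det(R)) * [[d, -b], [-c, a]].
det(R) = (-3)*(5) - (5)*(-4) = -15 + 20 = 5.
R⁻¹ = (1/5) * [[5, -5], [4, -3]].
Dividing each entry by 5 and reducing:
R⁻¹ =
[        1        -1 ]
[      4/5      -3/5 ]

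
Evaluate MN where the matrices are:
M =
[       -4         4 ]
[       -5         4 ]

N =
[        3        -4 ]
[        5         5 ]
MN =
[        8        36 ]
[        5        40 ]

Matrix multiplication: (MN)[i][j] = sum over k of M[i][k] * N[k][j].
  (MN)[0][0] = (-4)*(3) + (4)*(5) = 8
  (MN)[0][1] = (-4)*(-4) + (4)*(5) = 36
  (MN)[1][0] = (-5)*(3) + (4)*(5) = 5
  (MN)[1][1] = (-5)*(-4) + (4)*(5) = 40
MN =
[        8        36 ]
[        5        40 ]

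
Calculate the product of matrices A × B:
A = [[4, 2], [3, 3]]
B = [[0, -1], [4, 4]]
[[8, 4], [12, 9]]

Matrix multiplication:
C[0][0] = 4×0 + 2×4 = 8
C[0][1] = 4×-1 + 2×4 = 4
C[1][0] = 3×0 + 3×4 = 12
C[1][1] = 3×-1 + 3×4 = 9
Result: [[8, 4], [12, 9]]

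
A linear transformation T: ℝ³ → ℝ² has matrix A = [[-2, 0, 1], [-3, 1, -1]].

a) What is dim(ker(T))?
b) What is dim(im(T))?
dim(ker) = 1, dim(im) = 2

The two rows are not scalar multiples of one another (no single k satisfies row 2 = k × row 1), so they are linearly independent.
Thus rank(A) = 2.
dim(im(T)) = rank(A) = 2.
By the rank-nullity theorem applied to T: ℝ³ → ℝ², rank(A) + nullity(A) = 3 (the domain dimension), so dim(ker(T)) = 3 - 2 = 1.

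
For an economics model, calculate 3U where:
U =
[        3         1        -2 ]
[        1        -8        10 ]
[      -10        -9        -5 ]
3U =
[        9         3        -6 ]
[        3       -24        30 ]
[      -30       -27       -15 ]

Scalar multiplication is elementwise: (3U)[i][j] = 3 * U[i][j].
  (3U)[0][0] = 3 * (3) = 9
  (3U)[0][1] = 3 * (1) = 3
  (3U)[0][2] = 3 * (-2) = -6
  (3U)[1][0] = 3 * (1) = 3
  (3U)[1][1] = 3 * (-8) = -24
  (3U)[1][2] = 3 * (10) = 30
  (3U)[2][0] = 3 * (-10) = -30
  (3U)[2][1] = 3 * (-9) = -27
  (3U)[2][2] = 3 * (-5) = -15
3U =
[        9         3        -6 ]
[        3       -24        30 ]
[      -30       -27       -15 ]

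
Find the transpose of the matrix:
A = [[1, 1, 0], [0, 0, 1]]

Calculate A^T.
[[1, 0], [1, 0], [0, 1]]

The transpose sends entry (i,j) to (j,i); rows become columns.
Row 0 of A: [1, 1, 0] -> column 0 of A^T.
Row 1 of A: [0, 0, 1] -> column 1 of A^T.
A^T = [[1, 0], [1, 0], [0, 1]]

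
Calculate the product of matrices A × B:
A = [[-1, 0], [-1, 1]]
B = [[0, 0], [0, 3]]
[[0, 0], [0, 3]]

Matrix multiplication:
C[0][0] = -1×0 + 0×0 = 0
C[0][1] = -1×0 + 0×3 = 0
C[1][0] = -1×0 + 1×0 = 0
C[1][1] = -1×0 + 1×3 = 3
Result: [[0, 0], [0, 3]]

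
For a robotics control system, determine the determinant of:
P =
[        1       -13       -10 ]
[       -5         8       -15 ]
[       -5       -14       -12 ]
det(P) = -1601

Expand along row 0 (cofactor expansion): det(P) = a*(e*i - f*h) - b*(d*i - f*g) + c*(d*h - e*g), where the 3×3 is [[a, b, c], [d, e, f], [g, h, i]].
Minor M_00 = (8)*(-12) - (-15)*(-14) = -96 - 210 = -306.
Minor M_01 = (-5)*(-12) - (-15)*(-5) = 60 - 75 = -15.
Minor M_02 = (-5)*(-14) - (8)*(-5) = 70 + 40 = 110.
det(P) = (1)*(-306) - (-13)*(-15) + (-10)*(110) = -306 - 195 - 1100 = -1601.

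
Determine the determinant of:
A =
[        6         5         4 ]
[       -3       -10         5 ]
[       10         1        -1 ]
det(A) = 653

Expand along row 0 (cofactor expansion): det(A) = a*(e*i - f*h) - b*(d*i - f*g) + c*(d*h - e*g), where the 3×3 is [[a, b, c], [d, e, f], [g, h, i]].
Minor M_00 = (-10)*(-1) - (5)*(1) = 10 - 5 = 5.
Minor M_01 = (-3)*(-1) - (5)*(10) = 3 - 50 = -47.
Minor M_02 = (-3)*(1) - (-10)*(10) = -3 + 100 = 97.
det(A) = (6)*(5) - (5)*(-47) + (4)*(97) = 30 + 235 + 388 = 653.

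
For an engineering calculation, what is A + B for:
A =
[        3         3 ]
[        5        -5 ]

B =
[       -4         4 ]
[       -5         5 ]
A + B =
[       -1         7 ]
[        0         0 ]

Matrix addition is elementwise: (A+B)[i][j] = A[i][j] + B[i][j].
  (A+B)[0][0] = (3) + (-4) = -1
  (A+B)[0][1] = (3) + (4) = 7
  (A+B)[1][0] = (5) + (-5) = 0
  (A+B)[1][1] = (-5) + (5) = 0
A + B =
[       -1         7 ]
[        0         0 ]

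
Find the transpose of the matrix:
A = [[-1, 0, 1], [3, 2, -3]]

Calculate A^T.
[[-1, 3], [0, 2], [1, -3]]

The transpose sends entry (i,j) to (j,i); rows become columns.
Row 0 of A: [-1, 0, 1] -> column 0 of A^T.
Row 1 of A: [3, 2, -3] -> column 1 of A^T.
A^T = [[-1, 3], [0, 2], [1, -3]]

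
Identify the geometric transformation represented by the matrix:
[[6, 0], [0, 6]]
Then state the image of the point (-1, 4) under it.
uniform scaling by factor 6; image of (-1, 4) is (-6, 24)

This is a diagonal matrix with equal entries 6, so it scales both axes by the same factor 6.
The matrix [[6, 0], [0, 6]] represents: uniform scaling by factor 6.
Applying it to (-1, 4): [6·-1 + 0·4, 0·-1 + 6·4] = (-6, 24).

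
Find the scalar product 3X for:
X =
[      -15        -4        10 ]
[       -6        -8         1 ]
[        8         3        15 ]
3X =
[      -45       -12        30 ]
[      -18       -24         3 ]
[       24         9        45 ]

Scalar multiplication is elementwise: (3X)[i][j] = 3 * X[i][j].
  (3X)[0][0] = 3 * (-15) = -45
  (3X)[0][1] = 3 * (-4) = -12
  (3X)[0][2] = 3 * (10) = 30
  (3X)[1][0] = 3 * (-6) = -18
  (3X)[1][1] = 3 * (-8) = -24
  (3X)[1][2] = 3 * (1) = 3
  (3X)[2][0] = 3 * (8) = 24
  (3X)[2][1] = 3 * (3) = 9
  (3X)[2][2] = 3 * (15) = 45
3X =
[      -45       -12        30 ]
[      -18       -24         3 ]
[       24         9        45 ]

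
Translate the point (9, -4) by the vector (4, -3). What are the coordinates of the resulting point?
(13, -7)

Translation by (4, -3):
x' = 9 + 4 = 13
y' = -4 + -3 = -7
Homogeneous matrix: [[1, 0, 4], [0, 1, -3], [0, 0, 1]]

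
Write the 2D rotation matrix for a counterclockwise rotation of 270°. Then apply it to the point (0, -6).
R = [[0, 1], [-1, 0]]; R·(0, -6) = (-6, 0)

Rotation matrix formula: R(θ) = [[cos θ, -sin θ], [sin θ, cos θ]]
For θ = 270°:
cos(270°) = 0
sin(270°) = -1
R = [[0, 1], [-1, 0]]
Apply to (0, -6): [0·0 + (1)·-6, -1·0 + 0·-6] = (-6, 0)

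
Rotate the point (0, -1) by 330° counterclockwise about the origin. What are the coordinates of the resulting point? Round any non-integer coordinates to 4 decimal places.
(-0.5000, -0.8660)

Rotation matrix R(θ) = [[cos θ, -sin θ], [sin θ, cos θ]]; for θ = 330°:
R = [[√3/2, 1/2], [-1/2, √3/2]]
Result: R × [0, -1]ᵀ = [√3/2·0 + (1/2)·-1, -1/2·0 + (√3/2)·-1]ᵀ = (-0.5000, -0.8660)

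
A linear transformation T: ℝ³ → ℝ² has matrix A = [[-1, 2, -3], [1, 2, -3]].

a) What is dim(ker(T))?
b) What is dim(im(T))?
dim(ker) = 1, dim(im) = 2

The two rows are not scalar multiples of one another (no single k satisfies row 2 = k × row 1), so they are linearly independent.
Thus rank(A) = 2.
dim(im(T)) = rank(A) = 2.
By the rank-nullity theorem applied to T: ℝ³ → ℝ², rank(A) + nullity(A) = 3 (the domain dimension), so dim(ker(T)) = 3 - 2 = 1.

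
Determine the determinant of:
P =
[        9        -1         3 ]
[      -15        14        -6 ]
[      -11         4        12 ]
det(P) = 1764

Expand along row 0 (cofactor expansion): det(P) = a*(e*i - f*h) - b*(d*i - f*g) + c*(d*h - e*g), where the 3×3 is [[a, b, c], [d, e, f], [g, h, i]].
Minor M_00 = (14)*(12) - (-6)*(4) = 168 + 24 = 192.
Minor M_01 = (-15)*(12) - (-6)*(-11) = -180 - 66 = -246.
Minor M_02 = (-15)*(4) - (14)*(-11) = -60 + 154 = 94.
det(P) = (9)*(192) - (-1)*(-246) + (3)*(94) = 1728 - 246 + 282 = 1764.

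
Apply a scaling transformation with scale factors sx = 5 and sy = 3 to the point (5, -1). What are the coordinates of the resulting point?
(25, -3)

Scaling matrix:
[[5, 0], [0, 3]]
Result: (5 × 5, -1 × 3) = (25, -3)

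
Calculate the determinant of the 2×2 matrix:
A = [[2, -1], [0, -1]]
-2

For A = [[a, b], [c, d]], det(A) = a*d - b*c.
det(A) = (2)*(-1) - (-1)*(0) = -2 - 0 = -2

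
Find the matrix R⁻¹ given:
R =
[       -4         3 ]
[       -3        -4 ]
det(R) = 25
R⁻¹ =
[    -4/25     -3/25 ]
[     3/25     -4/25 ]

For a 2×2 matrix R = [[a, b], [c, d]] with det(R) ≠ 0, R⁻¹ = (1/det(R)) * [[d, -b], [-c, a]].
det(R) = (-4)*(-4) - (3)*(-3) = 16 + 9 = 25.
R⁻¹ = (1/25) * [[-4, -3], [3, -4]].
Dividing each entry by 25 and reducing:
R⁻¹ =
[    -4/25     -3/25 ]
[     3/25     -4/25 ]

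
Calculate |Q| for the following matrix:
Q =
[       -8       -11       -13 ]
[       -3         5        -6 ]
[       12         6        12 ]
det(Q) = 642

Expand along row 0 (cofactor expansion): det(Q) = a*(e*i - f*h) - b*(d*i - f*g) + c*(d*h - e*g), where the 3×3 is [[a, b, c], [d, e, f], [g, h, i]].
Minor M_00 = (5)*(12) - (-6)*(6) = 60 + 36 = 96.
Minor M_01 = (-3)*(12) - (-6)*(12) = -36 + 72 = 36.
Minor M_02 = (-3)*(6) - (5)*(12) = -18 - 60 = -78.
det(Q) = (-8)*(96) - (-11)*(36) + (-13)*(-78) = -768 + 396 + 1014 = 642.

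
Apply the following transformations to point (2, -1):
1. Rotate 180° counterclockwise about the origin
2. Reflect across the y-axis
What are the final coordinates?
(2, 1)

Step 1: Rotate 180° → (-2, 1)
Step 2: Reflect across the y-axis → (2, 1)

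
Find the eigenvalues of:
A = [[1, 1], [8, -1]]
λ = -3, 3

Solve det(A - λI) = 0. For a 2×2 matrix this is λ² - (trace)λ + det = 0.
trace(A) = 1 - 1 = 0.
det(A) = (1)*(-1) - (1)*(8) = -1 - 8 = -9.
Characteristic equation: λ² - (0)λ + (-9) = 0.
Discriminant: (0)² - 4*(-9) = 0 + 36 = 36.
Roots: λ = (0 ± √36) / 2 = -3, 3.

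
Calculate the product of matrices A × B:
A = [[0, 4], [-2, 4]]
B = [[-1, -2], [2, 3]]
[[8, 12], [10, 16]]

Matrix multiplication:
C[0][0] = 0×-1 + 4×2 = 8
C[0][1] = 0×-2 + 4×3 = 12
C[1][0] = -2×-1 + 4×2 = 10
C[1][1] = -2×-2 + 4×3 = 16
Result: [[8, 12], [10, 16]]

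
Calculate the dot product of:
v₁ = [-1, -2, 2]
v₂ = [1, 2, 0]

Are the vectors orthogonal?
-5, No

The dot product is the sum of products of corresponding components.
v₁·v₂ = (-1)*(1) + (-2)*(2) + (2)*(0) = -1 - 4 + 0 = -5.
Two vectors are orthogonal iff their dot product is 0; here the dot product is -5, so the vectors are not orthogonal.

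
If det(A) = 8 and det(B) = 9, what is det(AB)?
72

Use the multiplicative property of determinants: det(AB) = det(A)*det(B).
det(AB) = (8)*(9) = 72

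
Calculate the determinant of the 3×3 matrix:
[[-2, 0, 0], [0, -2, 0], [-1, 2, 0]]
0

Expansion along first row:
det = -2·det([[-2,0],[2,0]]) - 0·det([[0,0],[-1,0]]) + 0·det([[0,-2],[-1,2]])
    = -2·(-2·0 - 0·2) - 0·(0·0 - 0·-1) + 0·(0·2 - -2·-1)
    = -2·0 - 0·0 + 0·-2
    = 0 + 0 + 0 = 0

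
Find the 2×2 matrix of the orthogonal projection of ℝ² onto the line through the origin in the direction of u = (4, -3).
[[16/25, -12/25], [-12/25, 9/25]]

The orthogonal projection onto the line spanned by a nonzero vector u = (a, b) has matrix P = (u uᵀ) / (uᵀ u) = (1/(a² + b²)) · [[a², ab], [ab, b²]].
Here u = (4, -3), so a² + b² = 16 + 9 = 25.
P = (1/25) · [[16, -12], [-12, 9]] = [[16/25, -12/25], [-12/25, 9/25]].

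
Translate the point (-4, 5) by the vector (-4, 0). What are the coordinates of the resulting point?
(-8, 5)

Translation by (-4, 0):
x' = -4 + -4 = -8
y' = 5 + 0 = 5
Homogeneous matrix: [[1, 0, -4], [0, 1, 0], [0, 0, 1]]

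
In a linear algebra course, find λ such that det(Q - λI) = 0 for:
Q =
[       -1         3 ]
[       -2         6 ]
λ = 0, 5

Solve det(Q - λI) = 0. For a 2×2 matrix the characteristic equation is λ² - (trace)λ + det = 0.
trace(Q) = a + d = -1 + 6 = 5.
det(Q) = a*d - b*c = (-1)*(6) - (3)*(-2) = -6 + 6 = 0.
Characteristic equation: λ² - (5)λ + (0) = 0.
Discriminant = (5)² - 4*(0) = 25 - 0 = 25.
λ = (5 ± √25) / 2 = (5 ± 5) / 2 = 0, 5.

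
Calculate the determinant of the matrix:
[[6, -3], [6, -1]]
12

For a 2×2 matrix [[a, b], [c, d]], det = ad - bc
det = (6)(-1) - (-3)(6) = -6 - -18 = 12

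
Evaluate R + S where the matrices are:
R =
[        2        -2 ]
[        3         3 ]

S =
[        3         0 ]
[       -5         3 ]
R + S =
[        5        -2 ]
[       -2         6 ]

Matrix addition is elementwise: (R+S)[i][j] = R[i][j] + S[i][j].
  (R+S)[0][0] = (2) + (3) = 5
  (R+S)[0][1] = (-2) + (0) = -2
  (R+S)[1][0] = (3) + (-5) = -2
  (R+S)[1][1] = (3) + (3) = 6
R + S =
[        5        -2 ]
[       -2         6 ]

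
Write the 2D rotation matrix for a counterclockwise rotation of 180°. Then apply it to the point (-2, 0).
R = [[-1, 0], [0, -1]]; R·(-2, 0) = (2, 0)

Rotation matrix formula: R(θ) = [[cos θ, -sin θ], [sin θ, cos θ]]
For θ = 180°:
cos(180°) = -1
sin(180°) = 0
R = [[-1, 0], [0, -1]]
Apply to (-2, 0): [-1·-2 + (0)·0, 0·-2 + -1·0] = (2, 0)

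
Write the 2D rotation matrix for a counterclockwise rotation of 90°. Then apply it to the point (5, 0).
R = [[0, -1], [1, 0]]; R·(5, 0) = (0, 5)

Rotation matrix formula: R(θ) = [[cos θ, -sin θ], [sin θ, cos θ]]
For θ = 90°:
cos(90°) = 0
sin(90°) = 1
R = [[0, -1], [1, 0]]
Apply to (5, 0): [0·5 + (-1)·0, 1·5 + 0·0] = (0, 5)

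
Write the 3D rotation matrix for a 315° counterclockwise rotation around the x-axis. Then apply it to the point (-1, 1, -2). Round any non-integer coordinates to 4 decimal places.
R = [[1, 0, 0], [0, √2/2, √2/2], [0, -√2/2, √2/2]]; R·(-1, 1, -2) = (-1.0000, -0.7071, -2.1213)

Rotation matrix for 315° around x-axis:
cos(315°) = √2/2, sin(315°) = -√2/2
R = [[1, 0, 0], [0, √2/2, √2/2], [0, -√2/2, √2/2]]
Apply to (-1, 1, -2): R·[-1, 1, -2]ᵀ = (-1.0000, -0.7071, -2.1213)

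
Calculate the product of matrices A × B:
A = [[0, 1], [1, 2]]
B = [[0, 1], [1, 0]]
[[1, 0], [2, 1]]

Matrix multiplication:
C[0][0] = 0×0 + 1×1 = 1
C[0][1] = 0×1 + 1×0 = 0
C[1][0] = 1×0 + 2×1 = 2
C[1][1] = 1×1 + 2×0 = 1
Result: [[1, 0], [2, 1]]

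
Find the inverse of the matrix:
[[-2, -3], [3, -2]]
[[-2/13, 3/13], [-3/13, -2/13]]

For [[a,b],[c,d]], inverse = (1/det)·[[d,-b],[-c,a]]
det = -2·-2 - -3·3 = 13
Inverse = (1/13)·[[-2, 3], [-3, -2]]
        = [[-2/13, 3/13], [-3/13, -2/13]]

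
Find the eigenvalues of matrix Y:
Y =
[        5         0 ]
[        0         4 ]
λ = 4, 5

Solve det(Y - λI) = 0. For a 2×2 matrix the characteristic equation is λ² - (trace)λ + det = 0.
trace(Y) = a + d = 5 + 4 = 9.
det(Y) = a*d - b*c = (5)*(4) - (0)*(0) = 20 - 0 = 20.
Characteristic equation: λ² - (9)λ + (20) = 0.
Discriminant = (9)² - 4*(20) = 81 - 80 = 1.
λ = (9 ± √1) / 2 = (9 ± 1) / 2 = 4, 5.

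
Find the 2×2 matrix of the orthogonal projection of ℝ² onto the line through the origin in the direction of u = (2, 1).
[[4/5, 2/5], [2/5, 1/5]]

The orthogonal projection onto the line spanned by a nonzero vector u = (a, b) has matrix P = (u uᵀ) / (uᵀ u) = (1/(a² + b²)) · [[a², ab], [ab, b²]].
Here u = (2, 1), so a² + b² = 4 + 1 = 5.
P = (1/5) · [[4, 2], [2, 1]] = [[4/5, 2/5], [2/5, 1/5]].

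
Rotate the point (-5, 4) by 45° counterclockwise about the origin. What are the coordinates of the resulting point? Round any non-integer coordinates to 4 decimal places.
(-6.3640, -0.7071)

Rotation matrix R(θ) = [[cos θ, -sin θ], [sin θ, cos θ]]; for θ = 45°:
R = [[√2/2, -√2/2], [√2/2, √2/2]]
Result: R × [-5, 4]ᵀ = [√2/2·-5 + (-√2/2)·4, √2/2·-5 + (√2/2)·4]ᵀ = (-6.3640, -0.7071)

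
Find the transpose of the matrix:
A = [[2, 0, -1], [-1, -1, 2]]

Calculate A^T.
[[2, -1], [0, -1], [-1, 2]]

The transpose sends entry (i,j) to (j,i); rows become columns.
Row 0 of A: [2, 0, -1] -> column 0 of A^T.
Row 1 of A: [-1, -1, 2] -> column 1 of A^T.
A^T = [[2, -1], [0, -1], [-1, 2]]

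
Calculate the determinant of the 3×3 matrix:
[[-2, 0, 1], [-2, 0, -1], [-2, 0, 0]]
0

Expansion along first row:
det = -2·det([[0,-1],[0,0]]) - 0·det([[-2,-1],[-2,0]]) + 1·det([[-2,0],[-2,0]])
    = -2·(0·0 - -1·0) - 0·(-2·0 - -1·-2) + 1·(-2·0 - 0·-2)
    = -2·0 - 0·-2 + 1·0
    = 0 + 0 + 0 = 0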